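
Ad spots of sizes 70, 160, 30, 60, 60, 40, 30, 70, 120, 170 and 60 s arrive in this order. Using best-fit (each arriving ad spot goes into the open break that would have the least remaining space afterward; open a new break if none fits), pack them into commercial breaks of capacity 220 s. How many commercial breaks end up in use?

5

  70 → break 1 (new)  [load 70/220]
  160 → break 2 (new)  [load 160/220]
  30 → break 2  [load 190/220]
  60 → break 1  [load 130/220]
  60 → break 1  [load 190/220]
  40 → break 3 (new)  [load 40/220]
  30 → break 1  [load 220/220]
  70 → break 3  [load 110/220]
  120 → break 4 (new)  [load 120/220]
  170 → break 5 (new)  [load 170/220]
  60 → break 4  [load 180/220]
5 commercial breaks opened.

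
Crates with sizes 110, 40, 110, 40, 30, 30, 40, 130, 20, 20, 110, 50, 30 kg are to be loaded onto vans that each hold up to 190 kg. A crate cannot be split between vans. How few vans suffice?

4

Total = 130 + 110 + 110 + 110 + 50 + 40 + 40 + 40 + 30 + 30 + 30 + 20 + 20 = 760 kg.
Lower bound: ⌈760/190⌉ = 4 vans.
A packing using 4 vans:
  van 1: 130 + 40 + 20 = 190
  van 2: 110 + 50 + 30 = 190
  van 3: 110 + 40 + 40 = 190
  van 4: 110 + 30 + 30 + 20 = 190
This matches the lower bound, so 4 is optimal.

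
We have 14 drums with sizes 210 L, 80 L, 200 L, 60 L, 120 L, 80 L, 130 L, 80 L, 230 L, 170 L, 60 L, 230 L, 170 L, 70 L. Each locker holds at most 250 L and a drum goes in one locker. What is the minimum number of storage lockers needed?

Total = 230 + 230 + 210 + 200 + 170 + 170 + 130 + 120 + 80 + 80 + 80 + 70 + 60 + 60 = 1890 L.
Lower bound: ⌈1890/250⌉ = 8 storage lockers.
A packing using 9 storage lockers:
  locker 1: 230 = 230
  locker 2: 230 = 230
  locker 3: 210 = 210
  locker 4: 200 = 200
  locker 5: 170 + 80 = 250
  locker 6: 170 + 80 = 250
  locker 7: 130 + 120 = 250
  locker 8: 80 + 70 + 60 = 210
  locker 9: 60 = 60
No arrangement into 8 storage lockers stays within capacity, so 9 is optimal.

9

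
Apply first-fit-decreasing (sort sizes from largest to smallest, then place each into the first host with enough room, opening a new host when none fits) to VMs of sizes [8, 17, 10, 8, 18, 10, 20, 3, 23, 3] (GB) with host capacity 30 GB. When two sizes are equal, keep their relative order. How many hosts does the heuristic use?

5

Sorted descending: 23, 20, 18, 17, 10, 10, 8, 8, 3, 3.
  23 → host 1 (new)  [load 23/30]
  20 → host 2 (new)  [load 20/30]
  18 → host 3 (new)  [load 18/30]
  17 → host 4 (new)  [load 17/30]
  10 → host 2  [load 30/30]
  10 → host 3  [load 28/30]
  8 → host 4  [load 25/30]
  8 → host 5 (new)  [load 8/30]
  3 → host 1  [load 26/30]
  3 → host 1  [load 29/30]
5 hosts opened.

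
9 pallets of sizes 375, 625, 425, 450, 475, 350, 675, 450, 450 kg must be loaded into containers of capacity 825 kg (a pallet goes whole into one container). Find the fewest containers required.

Total = 675 + 625 + 475 + 450 + 450 + 450 + 425 + 375 + 350 = 4275 kg.
Lower bound: ⌈4275/825⌉ = 6 containers.
Also, 7 pallets each exceed 825/2 kg, and no two of those can share a container, so at least 7 containers are needed.
A packing using 7 containers:
  container 1: 675 = 675
  container 2: 625 = 625
  container 3: 475 + 350 = 825
  container 4: 450 + 375 = 825
  container 5: 450 = 450
  container 6: 450 = 450
  container 7: 425 = 425
This matches the lower bound, so 7 is optimal.

7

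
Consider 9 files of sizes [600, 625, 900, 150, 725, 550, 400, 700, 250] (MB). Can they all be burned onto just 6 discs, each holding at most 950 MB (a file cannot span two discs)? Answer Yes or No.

Yes

A valid assignment using 6 discs:
  disc 1: 900 = 900
  disc 2: 725 + 150 = 875
  disc 3: 700 + 250 = 950
  disc 4: 625 = 625
  disc 5: 600 = 600
  disc 6: 550 + 400 = 950
Every load is within 950 MB, so 6 discs suffice.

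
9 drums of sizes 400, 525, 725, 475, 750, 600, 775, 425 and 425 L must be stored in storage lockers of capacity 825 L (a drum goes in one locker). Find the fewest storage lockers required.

8

Total = 775 + 750 + 725 + 600 + 525 + 475 + 425 + 425 + 400 = 5100 L.
Lower bound: ⌈5100/825⌉ = 7 storage lockers.
Also, 8 drums each exceed 825/2 L, and no two of those can share a locker, so at least 8 storage lockers are needed.
A packing using 8 storage lockers:
  locker 1: 775 = 775
  locker 2: 750 = 750
  locker 3: 725 = 725
  locker 4: 600 = 600
  locker 5: 525 = 525
  locker 6: 475 = 475
  locker 7: 425 + 400 = 825
  locker 8: 425 = 425
This matches the lower bound, so 8 is optimal.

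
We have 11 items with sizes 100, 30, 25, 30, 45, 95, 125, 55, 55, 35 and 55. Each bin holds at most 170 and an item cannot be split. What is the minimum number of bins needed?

Total = 125 + 100 + 95 + 55 + 55 + 55 + 45 + 35 + 30 + 30 + 25 = 650.
Lower bound: ⌈650/170⌉ = 4 bins.
A packing using 4 bins:
  bin 1: 125 + 45 = 170
  bin 2: 100 + 55 = 155
  bin 3: 95 + 35 + 30 = 160
  bin 4: 55 + 55 + 30 + 25 = 165
This matches the lower bound, so 4 is optimal.

4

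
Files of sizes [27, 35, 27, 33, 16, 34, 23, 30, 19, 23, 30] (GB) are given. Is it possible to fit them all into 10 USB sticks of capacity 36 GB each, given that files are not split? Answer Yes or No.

Yes

A valid assignment using 10 USB sticks:
  USB stick 1: 35 = 35
  USB stick 2: 34 = 34
  USB stick 3: 33 = 33
  USB stick 4: 30 = 30
  USB stick 5: 30 = 30
  USB stick 6: 27 = 27
  USB stick 7: 27 = 27
  USB stick 8: 23 = 23
  USB stick 9: 23 = 23
  USB stick 10: 19 + 16 = 35
Every load is within 36 GB, so 10 USB sticks suffice.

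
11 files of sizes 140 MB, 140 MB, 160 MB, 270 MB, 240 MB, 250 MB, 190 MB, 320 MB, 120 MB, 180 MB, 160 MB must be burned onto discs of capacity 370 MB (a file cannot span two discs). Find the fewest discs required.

Total = 320 + 270 + 250 + 240 + 190 + 180 + 160 + 160 + 140 + 140 + 120 = 2170 MB.
Lower bound: ⌈2170/370⌉ = 6 discs.
A packing using 7 discs:
  disc 1: 320 = 320
  disc 2: 270 = 270
  disc 3: 250 + 120 = 370
  disc 4: 240 = 240
  disc 5: 190 + 180 = 370
  disc 6: 160 + 160 = 320
  disc 7: 140 + 140 = 280
No arrangement into 6 discs stays within capacity, so 7 is optimal.

7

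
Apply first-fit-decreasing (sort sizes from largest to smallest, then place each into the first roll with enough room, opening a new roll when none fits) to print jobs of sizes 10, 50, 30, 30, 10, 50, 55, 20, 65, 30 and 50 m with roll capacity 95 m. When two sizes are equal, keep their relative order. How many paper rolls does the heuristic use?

5

Sorted descending: 65, 55, 50, 50, 50, 30, 30, 30, 20, 10, 10.
  65 → roll 1 (new)  [load 65/95]
  55 → roll 2 (new)  [load 55/95]
  50 → roll 3 (new)  [load 50/95]
  50 → roll 4 (new)  [load 50/95]
  50 → roll 5 (new)  [load 50/95]
  30 → roll 1  [load 95/95]
  30 → roll 2  [load 85/95]
  30 → roll 3  [load 80/95]
  20 → roll 4  [load 70/95]
  10 → roll 2  [load 95/95]
  10 → roll 3  [load 90/95]
5 paper rolls opened.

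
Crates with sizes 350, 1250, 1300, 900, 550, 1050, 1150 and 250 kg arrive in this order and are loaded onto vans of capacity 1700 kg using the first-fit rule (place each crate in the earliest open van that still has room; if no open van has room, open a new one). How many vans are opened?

5

  350 → van 1 (new)  [load 350/1700]
  1250 → van 1  [load 1600/1700]
  1300 → van 2 (new)  [load 1300/1700]
  900 → van 3 (new)  [load 900/1700]
  550 → van 3  [load 1450/1700]
  1050 → van 4 (new)  [load 1050/1700]
  1150 → van 5 (new)  [load 1150/1700]
  250 → van 2  [load 1550/1700]
5 vans opened.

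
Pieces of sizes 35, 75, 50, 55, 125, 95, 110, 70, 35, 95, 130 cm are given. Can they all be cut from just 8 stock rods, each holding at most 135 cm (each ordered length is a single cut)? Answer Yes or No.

Yes

A valid assignment using 7 stock rods:
  stock rod 1: 130 = 130
  stock rod 2: 125 = 125
  stock rod 3: 110 = 110
  stock rod 4: 95 + 35 = 130
  stock rod 5: 95 + 35 = 130
  stock rod 6: 75 + 55 = 130
  stock rod 7: 70 + 50 = 120
That uses only 7 ≤ 8, so 8 stock rods are enough.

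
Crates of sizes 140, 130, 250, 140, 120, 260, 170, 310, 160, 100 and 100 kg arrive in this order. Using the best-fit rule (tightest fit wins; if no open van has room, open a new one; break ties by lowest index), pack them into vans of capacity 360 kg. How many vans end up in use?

  140 → van 1 (new)  [load 140/360]
  130 → van 1  [load 270/360]
  250 → van 2 (new)  [load 250/360]
  140 → van 3 (new)  [load 140/360]
  120 → van 3  [load 260/360]
  260 → van 4 (new)  [load 260/360]
  170 → van 5 (new)  [load 170/360]
  310 → van 6 (new)  [load 310/360]
  160 → van 5  [load 330/360]
  100 → van 3  [load 360/360]
  100 → van 4  [load 360/360]
6 vans opened.

6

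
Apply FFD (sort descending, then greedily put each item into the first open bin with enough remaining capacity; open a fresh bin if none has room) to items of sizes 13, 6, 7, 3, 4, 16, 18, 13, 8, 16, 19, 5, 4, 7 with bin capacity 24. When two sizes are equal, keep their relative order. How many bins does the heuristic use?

6

Sorted descending: 19, 18, 16, 16, 13, 13, 8, 7, 7, 6, 5, 4, 4, 3.
  19 → bin 1 (new)  [load 19/24]
  18 → bin 2 (new)  [load 18/24]
  16 → bin 3 (new)  [load 16/24]
  16 → bin 4 (new)  [load 16/24]
  13 → bin 5 (new)  [load 13/24]
  13 → bin 6 (new)  [load 13/24]
  8 → bin 3  [load 24/24]
  7 → bin 4  [load 23/24]
  7 → bin 5  [load 20/24]
  6 → bin 2  [load 24/24]
  5 → bin 1  [load 24/24]
  4 → bin 5  [load 24/24]
  4 → bin 6  [load 17/24]
  3 → bin 6  [load 20/24]
6 bins opened.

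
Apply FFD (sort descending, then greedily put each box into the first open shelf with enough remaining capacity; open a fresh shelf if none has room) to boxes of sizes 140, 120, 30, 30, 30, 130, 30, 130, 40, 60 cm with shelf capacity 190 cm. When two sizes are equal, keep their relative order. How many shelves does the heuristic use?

Sorted descending: 140, 130, 130, 120, 60, 40, 30, 30, 30, 30.
  140 → shelf 1 (new)  [load 140/190]
  130 → shelf 2 (new)  [load 130/190]
  130 → shelf 3 (new)  [load 130/190]
  120 → shelf 4 (new)  [load 120/190]
  60 → shelf 2  [load 190/190]
  40 → shelf 1  [load 180/190]
  30 → shelf 3  [load 160/190]
  30 → shelf 3  [load 190/190]
  30 → shelf 4  [load 150/190]
  30 → shelf 4  [load 180/190]
4 shelves opened.

4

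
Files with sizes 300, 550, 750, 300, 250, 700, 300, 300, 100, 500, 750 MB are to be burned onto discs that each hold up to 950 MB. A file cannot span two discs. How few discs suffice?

Total = 750 + 750 + 700 + 550 + 500 + 300 + 300 + 300 + 300 + 250 + 100 = 4800 MB.
Lower bound: ⌈4800/950⌉ = 6 discs.
A packing using 6 discs:
  disc 1: 750 + 100 = 850
  disc 2: 750 = 750
  disc 3: 700 + 250 = 950
  disc 4: 550 + 300 = 850
  disc 5: 500 + 300 = 800
  disc 6: 300 + 300 = 600
This matches the lower bound, so 6 is optimal.

6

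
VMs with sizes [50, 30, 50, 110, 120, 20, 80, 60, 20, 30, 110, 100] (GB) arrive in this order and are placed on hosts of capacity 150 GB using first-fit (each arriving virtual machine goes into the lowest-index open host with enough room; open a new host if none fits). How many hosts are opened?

6

  50 → host 1 (new)  [load 50/150]
  30 → host 1  [load 80/150]
  50 → host 1  [load 130/150]
  110 → host 2 (new)  [load 110/150]
  120 → host 3 (new)  [load 120/150]
  20 → host 1  [load 150/150]
  80 → host 4 (new)  [load 80/150]
  60 → host 4  [load 140/150]
  20 → host 2  [load 130/150]
  30 → host 3  [load 150/150]
  110 → host 5 (new)  [load 110/150]
  100 → host 6 (new)  [load 100/150]
6 hosts opened.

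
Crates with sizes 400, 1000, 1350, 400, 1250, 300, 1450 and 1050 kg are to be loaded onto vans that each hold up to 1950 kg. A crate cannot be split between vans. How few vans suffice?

5

Total = 1450 + 1350 + 1250 + 1050 + 1000 + 400 + 400 + 300 = 7200 kg.
Lower bound: ⌈7200/1950⌉ = 4 vans.
Also, 5 crates each exceed 975 kg, and no two of those can share a van, so at least 5 vans are needed.
A packing using 5 vans:
  van 1: 1450 + 400 = 1850
  van 2: 1350 + 400 = 1750
  van 3: 1250 + 300 = 1550
  van 4: 1050 = 1050
  van 5: 1000 = 1000
This matches the lower bound, so 5 is optimal.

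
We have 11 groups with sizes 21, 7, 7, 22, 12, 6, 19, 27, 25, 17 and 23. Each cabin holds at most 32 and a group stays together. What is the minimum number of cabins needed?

Total = 27 + 25 + 23 + 22 + 21 + 19 + 17 + 12 + 7 + 7 + 6 = 186.
Lower bound: ⌈186/32⌉ = 6 cabins.
Also, 7 groups each exceed 16, and no two of those can share a cabin, so at least 7 cabins are needed.
A packing using 7 cabins:
  cabin 1: 27 = 27
  cabin 2: 25 + 7 = 32
  cabin 3: 23 + 7 = 30
  cabin 4: 22 + 6 = 28
  cabin 5: 21 = 21
  cabin 6: 19 + 12 = 31
  cabin 7: 17 = 17
This matches the lower bound, so 7 is optimal.

7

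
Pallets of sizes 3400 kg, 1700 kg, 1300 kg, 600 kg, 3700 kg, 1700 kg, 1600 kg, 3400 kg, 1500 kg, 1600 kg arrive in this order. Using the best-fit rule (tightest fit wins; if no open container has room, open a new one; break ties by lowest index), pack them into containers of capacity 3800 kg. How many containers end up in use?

6

  3400 → container 1 (new)  [load 3400/3800]
  1700 → container 2 (new)  [load 1700/3800]
  1300 → container 2  [load 3000/3800]
  600 → container 2  [load 3600/3800]
  3700 → container 3 (new)  [load 3700/3800]
  1700 → container 4 (new)  [load 1700/3800]
  1600 → container 4  [load 3300/3800]
  3400 → container 5 (new)  [load 3400/3800]
  1500 → container 6 (new)  [load 1500/3800]
  1600 → container 6  [load 3100/3800]
6 containers opened.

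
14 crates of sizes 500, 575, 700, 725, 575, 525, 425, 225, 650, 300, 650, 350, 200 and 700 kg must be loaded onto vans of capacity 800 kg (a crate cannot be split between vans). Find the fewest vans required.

Total = 725 + 700 + 700 + 650 + 650 + 575 + 575 + 525 + 500 + 425 + 350 + 300 + 225 + 200 = 7100 kg.
Lower bound: ⌈7100/800⌉ = 9 vans.
Also, 10 crates each exceed 400 kg, and no two of those can share a van, so at least 10 vans are needed.
A packing using 10 vans:
  van 1: 725 = 725
  van 2: 700 = 700
  van 3: 700 = 700
  van 4: 650 = 650
  van 5: 650 = 650
  van 6: 575 + 225 = 800
  van 7: 575 + 200 = 775
  van 8: 525 = 525
  van 9: 500 + 300 = 800
  van 10: 425 + 350 = 775
This matches the lower bound, so 10 is optimal.

10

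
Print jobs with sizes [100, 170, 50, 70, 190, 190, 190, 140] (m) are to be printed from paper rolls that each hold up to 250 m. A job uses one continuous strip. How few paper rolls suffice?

Total = 190 + 190 + 190 + 170 + 140 + 100 + 70 + 50 = 1100 m.
Lower bound: ⌈1100/250⌉ = 5 paper rolls.
A packing using 5 paper rolls:
  roll 1: 190 + 50 = 240
  roll 2: 190 = 190
  roll 3: 190 = 190
  roll 4: 170 + 70 = 240
  roll 5: 140 + 100 = 240
This matches the lower bound, so 5 is optimal.

5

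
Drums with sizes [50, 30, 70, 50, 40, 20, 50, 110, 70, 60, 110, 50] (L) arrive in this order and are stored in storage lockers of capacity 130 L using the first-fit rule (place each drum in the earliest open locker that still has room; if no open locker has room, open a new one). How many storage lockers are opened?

6

  50 → locker 1 (new)  [load 50/130]
  30 → locker 1  [load 80/130]
  70 → locker 2 (new)  [load 70/130]
  50 → locker 1  [load 130/130]
  40 → locker 2  [load 110/130]
  20 → locker 2  [load 130/130]
  50 → locker 3 (new)  [load 50/130]
  110 → locker 4 (new)  [load 110/130]
  70 → locker 3  [load 120/130]
  60 → locker 5 (new)  [load 60/130]
  110 → locker 6 (new)  [load 110/130]
  50 → locker 5  [load 110/130]
6 storage lockers opened.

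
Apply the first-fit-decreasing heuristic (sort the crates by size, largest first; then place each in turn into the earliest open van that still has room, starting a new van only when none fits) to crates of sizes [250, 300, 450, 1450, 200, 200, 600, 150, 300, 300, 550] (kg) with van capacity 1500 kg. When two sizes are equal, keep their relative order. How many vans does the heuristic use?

Sorted descending: 1450, 600, 550, 450, 300, 300, 300, 250, 200, 200, 150.
  1450 → van 1 (new)  [load 1450/1500]
  600 → van 2 (new)  [load 600/1500]
  550 → van 2  [load 1150/1500]
  450 → van 3 (new)  [load 450/1500]
  300 → van 2  [load 1450/1500]
  300 → van 3  [load 750/1500]
  300 → van 3  [load 1050/1500]
  250 → van 3  [load 1300/1500]
  200 → van 3  [load 1500/1500]
  200 → van 4 (new)  [load 200/1500]
  150 → van 4  [load 350/1500]
4 vans opened.

4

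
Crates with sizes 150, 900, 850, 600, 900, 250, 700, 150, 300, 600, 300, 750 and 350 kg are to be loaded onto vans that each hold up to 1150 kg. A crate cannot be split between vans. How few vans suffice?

Total = 900 + 900 + 850 + 750 + 700 + 600 + 600 + 350 + 300 + 300 + 250 + 150 + 150 = 6800 kg.
Lower bound: ⌈6800/1150⌉ = 6 vans.
Also, 7 crates each exceed 575 kg, and no two of those can share a van, so at least 7 vans are needed.
A packing using 7 vans:
  van 1: 900 + 250 = 1150
  van 2: 900 + 150 = 1050
  van 3: 850 + 300 = 1150
  van 4: 750 + 350 = 1100
  van 5: 700 + 300 + 150 = 1150
  van 6: 600 = 600
  van 7: 600 = 600
This matches the lower bound, so 7 is optimal.

7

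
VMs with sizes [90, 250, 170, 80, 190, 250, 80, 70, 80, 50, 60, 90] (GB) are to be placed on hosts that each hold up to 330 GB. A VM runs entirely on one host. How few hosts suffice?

Total = 250 + 250 + 190 + 170 + 90 + 90 + 80 + 80 + 80 + 70 + 60 + 50 = 1460 GB.
Lower bound: ⌈1460/330⌉ = 5 hosts.
A packing using 5 hosts:
  host 1: 250 + 80 = 330
  host 2: 250 + 80 = 330
  host 3: 190 + 90 + 50 = 330
  host 4: 170 + 90 + 70 = 330
  host 5: 80 + 60 = 140
This matches the lower bound, so 5 is optimal.

5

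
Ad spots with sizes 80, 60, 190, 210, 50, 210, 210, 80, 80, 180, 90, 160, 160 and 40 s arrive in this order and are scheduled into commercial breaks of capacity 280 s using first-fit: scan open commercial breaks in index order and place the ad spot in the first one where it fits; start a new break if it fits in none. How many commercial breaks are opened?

  80 → break 1 (new)  [load 80/280]
  60 → break 1  [load 140/280]
  190 → break 2 (new)  [load 190/280]
  210 → break 3 (new)  [load 210/280]
  50 → break 1  [load 190/280]
  210 → break 4 (new)  [load 210/280]
  210 → break 5 (new)  [load 210/280]
  80 → break 1  [load 270/280]
  80 → break 2  [load 270/280]
  180 → break 6 (new)  [load 180/280]
  90 → break 6  [load 270/280]
  160 → break 7 (new)  [load 160/280]
  160 → break 8 (new)  [load 160/280]
  40 → break 3  [load 250/280]
8 commercial breaks opened.

8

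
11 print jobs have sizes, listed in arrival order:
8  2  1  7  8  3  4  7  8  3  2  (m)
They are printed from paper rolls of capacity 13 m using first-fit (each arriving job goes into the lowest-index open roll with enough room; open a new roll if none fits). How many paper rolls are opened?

5

  8 → roll 1 (new)  [load 8/13]
  2 → roll 1  [load 10/13]
  1 → roll 1  [load 11/13]
  7 → roll 2 (new)  [load 7/13]
  8 → roll 3 (new)  [load 8/13]
  3 → roll 2  [load 10/13]
  4 → roll 3  [load 12/13]
  7 → roll 4 (new)  [load 7/13]
  8 → roll 5 (new)  [load 8/13]
  3 → roll 2  [load 13/13]
  2 → roll 1  [load 13/13]
5 paper rolls opened.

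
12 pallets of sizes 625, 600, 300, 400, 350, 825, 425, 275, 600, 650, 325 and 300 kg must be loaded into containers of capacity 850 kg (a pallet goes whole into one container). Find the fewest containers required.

9

Total = 825 + 650 + 625 + 600 + 600 + 425 + 400 + 350 + 325 + 300 + 300 + 275 = 5675 kg.
Lower bound: ⌈5675/850⌉ = 7 containers.
A packing using 9 containers:
  container 1: 825 = 825
  container 2: 650 = 650
  container 3: 625 = 625
  container 4: 600 = 600
  container 5: 600 = 600
  container 6: 425 + 400 = 825
  container 7: 350 + 325 = 675
  container 8: 300 + 300 = 600
  container 9: 275 = 275
No arrangement into 8 containers stays within capacity, so 9 is optimal.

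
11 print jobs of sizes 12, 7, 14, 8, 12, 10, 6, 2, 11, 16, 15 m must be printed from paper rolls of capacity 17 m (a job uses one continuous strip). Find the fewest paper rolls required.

8

Total = 16 + 15 + 14 + 12 + 12 + 11 + 10 + 8 + 7 + 6 + 2 = 113 m.
Lower bound: ⌈113/17⌉ = 7 paper rolls.
A packing using 8 paper rolls:
  roll 1: 16 = 16
  roll 2: 15 + 2 = 17
  roll 3: 14 = 14
  roll 4: 12 = 12
  roll 5: 12 = 12
  roll 6: 11 + 6 = 17
  roll 7: 10 + 7 = 17
  roll 8: 8 = 8
No arrangement into 7 paper rolls stays within capacity, so 8 is optimal.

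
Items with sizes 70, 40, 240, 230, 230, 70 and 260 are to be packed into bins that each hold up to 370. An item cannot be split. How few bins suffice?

Total = 260 + 240 + 230 + 230 + 70 + 70 + 40 = 1140.
Lower bound: ⌈1140/370⌉ = 4 bins.
A packing using 4 bins:
  bin 1: 260 + 70 + 40 = 370
  bin 2: 240 + 70 = 310
  bin 3: 230 = 230
  bin 4: 230 = 230
This matches the lower bound, so 4 is optimal.

4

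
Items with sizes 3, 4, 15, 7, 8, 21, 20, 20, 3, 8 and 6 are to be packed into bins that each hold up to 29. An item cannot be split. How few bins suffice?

Total = 21 + 20 + 20 + 15 + 8 + 8 + 7 + 6 + 4 + 3 + 3 = 115.
Lower bound: ⌈115/29⌉ = 4 bins.
A packing using 4 bins:
  bin 1: 21 + 8 = 29
  bin 2: 20 + 8 = 28
  bin 3: 20 + 6 + 3 = 29
  bin 4: 15 + 7 + 4 + 3 = 29
This matches the lower bound, so 4 is optimal.

4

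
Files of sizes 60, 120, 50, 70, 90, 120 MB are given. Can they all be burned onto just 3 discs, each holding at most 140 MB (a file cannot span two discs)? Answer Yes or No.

Total = 510 MB; ⌈510/140⌉ = 4.
At least 4 discs are required, but only 3 are allowed.

No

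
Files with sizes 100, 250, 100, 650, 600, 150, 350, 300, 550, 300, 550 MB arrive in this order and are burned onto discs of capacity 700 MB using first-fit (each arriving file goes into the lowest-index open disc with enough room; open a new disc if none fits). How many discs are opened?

  100 → disc 1 (new)  [load 100/700]
  250 → disc 1  [load 350/700]
  100 → disc 1  [load 450/700]
  650 → disc 2 (new)  [load 650/700]
  600 → disc 3 (new)  [load 600/700]
  150 → disc 1  [load 600/700]
  350 → disc 4 (new)  [load 350/700]
  300 → disc 4  [load 650/700]
  550 → disc 5 (new)  [load 550/700]
  300 → disc 6 (new)  [load 300/700]
  550 → disc 7 (new)  [load 550/700]
7 discs opened.

7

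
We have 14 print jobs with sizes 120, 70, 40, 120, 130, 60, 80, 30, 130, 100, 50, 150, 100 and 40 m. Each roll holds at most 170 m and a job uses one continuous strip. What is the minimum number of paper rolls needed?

Total = 150 + 130 + 130 + 120 + 120 + 100 + 100 + 80 + 70 + 60 + 50 + 40 + 40 + 30 = 1220 m.
Lower bound: ⌈1220/170⌉ = 8 paper rolls.
A packing using 8 paper rolls:
  roll 1: 150 = 150
  roll 2: 130 + 40 = 170
  roll 3: 130 + 40 = 170
  roll 4: 120 + 50 = 170
  roll 5: 120 + 30 = 150
  roll 6: 100 + 70 = 170
  roll 7: 100 + 60 = 160
  roll 8: 80 = 80
This matches the lower bound, so 8 is optimal.

8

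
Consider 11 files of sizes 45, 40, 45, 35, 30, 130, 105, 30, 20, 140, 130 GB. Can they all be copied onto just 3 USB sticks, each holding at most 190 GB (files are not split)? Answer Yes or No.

Total = 750 GB; ⌈750/190⌉ = 4.
At least 4 USB sticks are required, but only 3 are allowed.

No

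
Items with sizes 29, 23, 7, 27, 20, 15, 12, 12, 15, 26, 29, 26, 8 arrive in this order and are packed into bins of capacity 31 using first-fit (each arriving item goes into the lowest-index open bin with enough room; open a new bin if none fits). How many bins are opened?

  29 → bin 1 (new)  [load 29/31]
  23 → bin 2 (new)  [load 23/31]
  7 → bin 2  [load 30/31]
  27 → bin 3 (new)  [load 27/31]
  20 → bin 4 (new)  [load 20/31]
  15 → bin 5 (new)  [load 15/31]
  12 → bin 5  [load 27/31]
  12 → bin 6 (new)  [load 12/31]
  15 → bin 6  [load 27/31]
  26 → bin 7 (new)  [load 26/31]
  29 → bin 8 (new)  [load 29/31]
  26 → bin 9 (new)  [load 26/31]
  8 → bin 4  [load 28/31]
9 bins opened.

9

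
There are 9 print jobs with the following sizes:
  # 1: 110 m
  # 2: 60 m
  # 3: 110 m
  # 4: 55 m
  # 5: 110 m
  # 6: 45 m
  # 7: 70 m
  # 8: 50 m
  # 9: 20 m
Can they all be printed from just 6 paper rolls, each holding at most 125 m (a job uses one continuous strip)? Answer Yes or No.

Yes

A valid assignment using 6 paper rolls:
  roll 1: 110 = 110
  roll 2: 110 = 110
  roll 3: 110 = 110
  roll 4: 70 + 55 = 125
  roll 5: 60 + 50 = 110
  roll 6: 45 + 20 = 65
Every load is within 125 m, so 6 paper rolls suffice.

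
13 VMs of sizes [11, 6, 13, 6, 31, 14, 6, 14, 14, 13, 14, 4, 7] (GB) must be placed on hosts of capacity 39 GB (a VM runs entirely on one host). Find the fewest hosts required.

4

Total = 31 + 14 + 14 + 14 + 14 + 13 + 13 + 11 + 7 + 6 + 6 + 6 + 4 = 153 GB.
Lower bound: ⌈153/39⌉ = 4 hosts.
A packing using 4 hosts:
  host 1: 31 + 7 = 38
  host 2: 14 + 14 + 11 = 39
  host 3: 14 + 14 + 6 + 4 = 38
  host 4: 13 + 13 + 6 + 6 = 38
This matches the lower bound, so 4 is optimal.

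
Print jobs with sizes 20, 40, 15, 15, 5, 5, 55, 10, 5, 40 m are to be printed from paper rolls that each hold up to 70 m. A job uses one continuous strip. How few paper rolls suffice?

3

Total = 55 + 40 + 40 + 20 + 15 + 15 + 10 + 5 + 5 + 5 = 210 m.
Lower bound: ⌈210/70⌉ = 3 paper rolls.
A packing using 3 paper rolls:
  roll 1: 55 + 15 = 70
  roll 2: 40 + 20 + 10 = 70
  roll 3: 40 + 15 + 5 + 5 + 5 = 70
This matches the lower bound, so 3 is optimal.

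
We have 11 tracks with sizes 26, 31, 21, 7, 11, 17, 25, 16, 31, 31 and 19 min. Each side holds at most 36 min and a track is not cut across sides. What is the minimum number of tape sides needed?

8

Total = 31 + 31 + 31 + 26 + 25 + 21 + 19 + 17 + 16 + 11 + 7 = 235 min.
Lower bound: ⌈235/36⌉ = 7 tape sides.
A packing using 8 tape sides:
  side 1: 31 = 31
  side 2: 31 = 31
  side 3: 31 = 31
  side 4: 26 + 7 = 33
  side 5: 25 + 11 = 36
  side 6: 21 = 21
  side 7: 19 + 17 = 36
  side 8: 16 = 16
No arrangement into 7 tape sides stays within capacity, so 8 is optimal.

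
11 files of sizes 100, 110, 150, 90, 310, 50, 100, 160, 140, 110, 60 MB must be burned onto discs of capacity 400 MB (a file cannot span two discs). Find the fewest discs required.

4

Total = 310 + 160 + 150 + 140 + 110 + 110 + 100 + 100 + 90 + 60 + 50 = 1380 MB.
Lower bound: ⌈1380/400⌉ = 4 discs.
A packing using 4 discs:
  disc 1: 310 + 90 = 400
  disc 2: 160 + 150 + 60 = 370
  disc 3: 140 + 110 + 110 = 360
  disc 4: 100 + 100 + 50 = 250
This matches the lower bound, so 4 is optimal.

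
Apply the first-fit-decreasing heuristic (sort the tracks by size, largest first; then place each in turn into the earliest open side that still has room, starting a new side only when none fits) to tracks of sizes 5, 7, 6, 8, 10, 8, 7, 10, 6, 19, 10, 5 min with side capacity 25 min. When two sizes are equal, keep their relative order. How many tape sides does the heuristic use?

Sorted descending: 19, 10, 10, 10, 8, 8, 7, 7, 6, 6, 5, 5.
  19 → side 1 (new)  [load 19/25]
  10 → side 2 (new)  [load 10/25]
  10 → side 2  [load 20/25]
  10 → side 3 (new)  [load 10/25]
  8 → side 3  [load 18/25]
  8 → side 4 (new)  [load 8/25]
  7 → side 3  [load 25/25]
  7 → side 4  [load 15/25]
  6 → side 1  [load 25/25]
  6 → side 4  [load 21/25]
  5 → side 2  [load 25/25]
  5 → side 5 (new)  [load 5/25]
5 tape sides opened.

5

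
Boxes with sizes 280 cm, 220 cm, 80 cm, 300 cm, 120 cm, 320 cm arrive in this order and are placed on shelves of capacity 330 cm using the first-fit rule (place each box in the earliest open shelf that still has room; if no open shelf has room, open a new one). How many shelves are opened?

5

  280 → shelf 1 (new)  [load 280/330]
  220 → shelf 2 (new)  [load 220/330]
  80 → shelf 2  [load 300/330]
  300 → shelf 3 (new)  [load 300/330]
  120 → shelf 4 (new)  [load 120/330]
  320 → shelf 5 (new)  [load 320/330]
5 shelves opened.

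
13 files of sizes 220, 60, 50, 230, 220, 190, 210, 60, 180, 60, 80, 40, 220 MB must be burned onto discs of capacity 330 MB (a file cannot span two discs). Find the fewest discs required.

Total = 230 + 220 + 220 + 220 + 210 + 190 + 180 + 80 + 60 + 60 + 60 + 50 + 40 = 1820 MB.
Lower bound: ⌈1820/330⌉ = 6 discs.
Also, 7 files each exceed 165 MB, and no two of those can share a disc, so at least 7 discs are needed.
A packing using 7 discs:
  disc 1: 230 + 80 = 310
  disc 2: 220 + 60 + 50 = 330
  disc 3: 220 + 60 + 40 = 320
  disc 4: 220 + 60 = 280
  disc 5: 210 = 210
  disc 6: 190 = 190
  disc 7: 180 = 180
This matches the lower bound, so 7 is optimal.

7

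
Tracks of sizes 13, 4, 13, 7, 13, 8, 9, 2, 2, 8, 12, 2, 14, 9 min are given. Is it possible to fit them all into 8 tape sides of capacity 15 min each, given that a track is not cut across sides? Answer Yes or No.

No

Total = 116 min; ⌈116/15⌉ = 8.
9 tracks each exceed half the capacity and cannot share a side, forcing at least 9 tape sides.
At least 9 tape sides are required, but only 8 are allowed.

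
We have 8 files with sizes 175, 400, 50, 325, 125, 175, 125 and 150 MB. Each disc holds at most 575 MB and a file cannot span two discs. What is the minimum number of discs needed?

3

Total = 400 + 325 + 175 + 175 + 150 + 125 + 125 + 50 = 1525 MB.
Lower bound: ⌈1525/575⌉ = 3 discs.
A packing using 3 discs:
  disc 1: 400 + 175 = 575
  disc 2: 325 + 175 + 50 = 550
  disc 3: 150 + 125 + 125 = 400
This matches the lower bound, so 3 is optimal.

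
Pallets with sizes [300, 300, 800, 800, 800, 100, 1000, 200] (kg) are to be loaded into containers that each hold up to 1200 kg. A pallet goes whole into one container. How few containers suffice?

4

Total = 1000 + 800 + 800 + 800 + 300 + 300 + 200 + 100 = 4300 kg.
Lower bound: ⌈4300/1200⌉ = 4 containers.
A packing using 4 containers:
  container 1: 1000 + 200 = 1200
  container 2: 800 + 300 + 100 = 1200
  container 3: 800 + 300 = 1100
  container 4: 800 = 800
This matches the lower bound, so 4 is optimal.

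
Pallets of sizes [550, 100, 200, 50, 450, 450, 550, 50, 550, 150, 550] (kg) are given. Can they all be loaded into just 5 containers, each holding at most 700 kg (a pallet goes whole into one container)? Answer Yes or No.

No

Total = 3650 kg; ⌈3650/700⌉ = 6.
At least 6 containers are required, but only 5 are allowed.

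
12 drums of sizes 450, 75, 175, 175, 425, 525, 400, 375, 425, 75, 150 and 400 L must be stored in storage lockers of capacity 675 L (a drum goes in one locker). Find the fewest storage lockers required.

Total = 525 + 450 + 425 + 425 + 400 + 400 + 375 + 175 + 175 + 150 + 75 + 75 = 3650 L.
Lower bound: ⌈3650/675⌉ = 6 storage lockers.
Also, 7 drums each exceed 675/2 L, and no two of those can share a locker, so at least 7 storage lockers are needed.
A packing using 7 storage lockers:
  locker 1: 525 + 150 = 675
  locker 2: 450 + 175 = 625
  locker 3: 425 + 175 + 75 = 675
  locker 4: 425 + 75 = 500
  locker 5: 400 = 400
  locker 6: 400 = 400
  locker 7: 375 = 375
This matches the lower bound, so 7 is optimal.

7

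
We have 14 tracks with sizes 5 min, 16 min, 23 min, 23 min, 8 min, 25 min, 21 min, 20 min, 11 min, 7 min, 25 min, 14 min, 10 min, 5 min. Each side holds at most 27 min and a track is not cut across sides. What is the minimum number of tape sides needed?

Total = 25 + 25 + 23 + 23 + 21 + 20 + 16 + 14 + 11 + 10 + 8 + 7 + 5 + 5 = 213 min.
Lower bound: ⌈213/27⌉ = 8 tape sides.
A packing using 9 tape sides:
  side 1: 25 = 25
  side 2: 25 = 25
  side 3: 23 = 23
  side 4: 23 = 23
  side 5: 21 + 5 = 26
  side 6: 20 + 7 = 27
  side 7: 16 + 11 = 27
  side 8: 14 + 10 = 24
  side 9: 8 + 5 = 13
No arrangement into 8 tape sides stays within capacity, so 9 is optimal.

9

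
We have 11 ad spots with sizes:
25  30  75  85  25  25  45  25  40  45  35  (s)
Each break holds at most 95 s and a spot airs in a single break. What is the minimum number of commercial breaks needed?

6

Total = 85 + 75 + 45 + 45 + 40 + 35 + 30 + 25 + 25 + 25 + 25 = 455 s.
Lower bound: ⌈455/95⌉ = 5 commercial breaks.
A packing using 6 commercial breaks:
  break 1: 85 = 85
  break 2: 75 = 75
  break 3: 45 + 45 = 90
  break 4: 40 + 35 = 75
  break 5: 30 + 25 + 25 = 80
  break 6: 25 + 25 = 50
No arrangement into 5 commercial breaks stays within capacity, so 6 is optimal.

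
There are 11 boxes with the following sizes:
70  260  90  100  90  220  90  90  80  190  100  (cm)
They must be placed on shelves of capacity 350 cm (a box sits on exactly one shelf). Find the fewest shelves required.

Total = 260 + 220 + 190 + 100 + 100 + 90 + 90 + 90 + 90 + 80 + 70 = 1380 cm.
Lower bound: ⌈1380/350⌉ = 4 shelves.
A packing using 5 shelves:
  shelf 1: 260 + 90 = 350
  shelf 2: 220 + 100 = 320
  shelf 3: 190 + 100 = 290
  shelf 4: 90 + 90 + 90 + 80 = 350
  shelf 5: 70 = 70
No arrangement into 4 shelves stays within capacity, so 5 is optimal.

5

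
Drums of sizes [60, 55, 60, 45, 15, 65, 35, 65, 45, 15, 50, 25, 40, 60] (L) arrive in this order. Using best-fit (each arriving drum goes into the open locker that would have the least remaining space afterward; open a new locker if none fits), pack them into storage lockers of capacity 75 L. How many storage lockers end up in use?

10

  60 → locker 1 (new)  [load 60/75]
  55 → locker 2 (new)  [load 55/75]
  60 → locker 3 (new)  [load 60/75]
  45 → locker 4 (new)  [load 45/75]
  15 → locker 1  [load 75/75]
  65 → locker 5 (new)  [load 65/75]
  35 → locker 6 (new)  [load 35/75]
  65 → locker 7 (new)  [load 65/75]
  45 → locker 8 (new)  [load 45/75]
  15 → locker 3  [load 75/75]
  50 → locker 9 (new)  [load 50/75]
  25 → locker 9  [load 75/75]
  40 → locker 6  [load 75/75]
  60 → locker 10 (new)  [load 60/75]
10 storage lockers opened.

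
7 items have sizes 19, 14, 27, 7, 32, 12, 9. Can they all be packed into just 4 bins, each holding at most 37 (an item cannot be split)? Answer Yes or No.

Yes

A valid assignment using 4 bins:
  bin 1: 32 = 32
  bin 2: 27 + 9 = 36
  bin 3: 19 + 14 = 33
  bin 4: 12 + 7 = 19
Every load is within 37, so 4 bins suffice.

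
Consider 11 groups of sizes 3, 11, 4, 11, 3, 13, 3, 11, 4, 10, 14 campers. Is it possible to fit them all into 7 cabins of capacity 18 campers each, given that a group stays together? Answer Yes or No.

A valid assignment using 6 cabins:
  cabin 1: 14 + 4 = 18
  cabin 2: 13 + 4 = 17
  cabin 3: 11 + 3 + 3 = 17
  cabin 4: 11 + 3 = 14
  cabin 5: 11 = 11
  cabin 6: 10 = 10
That uses only 6 ≤ 7, so 7 cabins are enough.

Yes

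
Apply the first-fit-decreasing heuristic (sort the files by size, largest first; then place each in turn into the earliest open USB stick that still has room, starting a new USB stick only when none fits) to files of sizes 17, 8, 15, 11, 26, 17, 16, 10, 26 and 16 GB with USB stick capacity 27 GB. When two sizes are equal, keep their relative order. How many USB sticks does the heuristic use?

Sorted descending: 26, 26, 17, 17, 16, 16, 15, 11, 10, 8.
  26 → USB stick 1 (new)  [load 26/27]
  26 → USB stick 2 (new)  [load 26/27]
  17 → USB stick 3 (new)  [load 17/27]
  17 → USB stick 4 (new)  [load 17/27]
  16 → USB stick 5 (new)  [load 16/27]
  16 → USB stick 6 (new)  [load 16/27]
  15 → USB stick 7 (new)  [load 15/27]
  11 → USB stick 5  [load 27/27]
  10 → USB stick 3  [load 27/27]
  8 → USB stick 4  [load 25/27]
7 USB sticks opened.

7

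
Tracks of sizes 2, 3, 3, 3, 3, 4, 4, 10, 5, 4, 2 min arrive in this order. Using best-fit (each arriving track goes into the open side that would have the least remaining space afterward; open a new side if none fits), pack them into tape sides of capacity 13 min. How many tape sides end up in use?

  2 → side 1 (new)  [load 2/13]
  3 → side 1  [load 5/13]
  3 → side 1  [load 8/13]
  3 → side 1  [load 11/13]
  3 → side 2 (new)  [load 3/13]
  4 → side 2  [load 7/13]
  4 → side 2  [load 11/13]
  10 → side 3 (new)  [load 10/13]
  5 → side 4 (new)  [load 5/13]
  4 → side 4  [load 9/13]
  2 → side 1  [load 13/13]
4 tape sides opened.

4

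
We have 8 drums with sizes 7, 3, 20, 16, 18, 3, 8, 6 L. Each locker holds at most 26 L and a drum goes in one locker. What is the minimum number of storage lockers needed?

Total = 20 + 18 + 16 + 8 + 7 + 6 + 3 + 3 = 81 L.
Lower bound: ⌈81/26⌉ = 4 storage lockers.
A packing using 4 storage lockers:
  locker 1: 20 + 6 = 26
  locker 2: 18 + 8 = 26
  locker 3: 16 + 7 + 3 = 26
  locker 4: 3 = 3
This matches the lower bound, so 4 is optimal.

4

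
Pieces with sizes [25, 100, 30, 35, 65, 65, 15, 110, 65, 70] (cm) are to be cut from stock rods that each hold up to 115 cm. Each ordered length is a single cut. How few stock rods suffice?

6

Total = 110 + 100 + 70 + 65 + 65 + 65 + 35 + 30 + 25 + 15 = 580 cm.
Lower bound: ⌈580/115⌉ = 6 stock rods.
A packing using 6 stock rods:
  stock rod 1: 110 = 110
  stock rod 2: 100 + 15 = 115
  stock rod 3: 70 + 35 = 105
  stock rod 4: 65 + 30 = 95
  stock rod 5: 65 + 25 = 90
  stock rod 6: 65 = 65
This matches the lower bound, so 6 is optimal.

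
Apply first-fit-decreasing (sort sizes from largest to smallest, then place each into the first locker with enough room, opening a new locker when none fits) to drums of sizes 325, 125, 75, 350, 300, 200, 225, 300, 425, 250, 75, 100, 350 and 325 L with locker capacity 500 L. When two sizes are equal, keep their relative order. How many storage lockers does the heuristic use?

8

Sorted descending: 425, 350, 350, 325, 325, 300, 300, 250, 225, 200, 125, 100, 75, 75.
  425 → locker 1 (new)  [load 425/500]
  350 → locker 2 (new)  [load 350/500]
  350 → locker 3 (new)  [load 350/500]
  325 → locker 4 (new)  [load 325/500]
  325 → locker 5 (new)  [load 325/500]
  300 → locker 6 (new)  [load 300/500]
  300 → locker 7 (new)  [load 300/500]
  250 → locker 8 (new)  [load 250/500]
  225 → locker 8  [load 475/500]
  200 → locker 6  [load 500/500]
  125 → locker 2  [load 475/500]
  100 → locker 3  [load 450/500]
  75 → locker 1  [load 500/500]
  75 → locker 4  [load 400/500]
8 storage lockers opened.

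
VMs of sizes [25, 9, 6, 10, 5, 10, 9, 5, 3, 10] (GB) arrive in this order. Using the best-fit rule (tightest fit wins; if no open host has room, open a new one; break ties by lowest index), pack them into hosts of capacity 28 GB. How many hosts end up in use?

  25 → host 1 (new)  [load 25/28]
  9 → host 2 (new)  [load 9/28]
  6 → host 2  [load 15/28]
  10 → host 2  [load 25/28]
  5 → host 3 (new)  [load 5/28]
  10 → host 3  [load 15/28]
  9 → host 3  [load 24/28]
  5 → host 4 (new)  [load 5/28]
  3 → host 1  [load 28/28]
  10 → host 4  [load 15/28]
4 hosts opened.

4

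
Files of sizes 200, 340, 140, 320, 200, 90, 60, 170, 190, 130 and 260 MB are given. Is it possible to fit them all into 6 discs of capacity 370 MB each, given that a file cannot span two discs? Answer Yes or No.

Total = 2100 MB; ⌈2100/370⌉ = 6.
The bound of 6 does not rule out 6, but exhaustive search shows no assignment into 6 discs of capacity 370 MB exists — the minimum is 7.

No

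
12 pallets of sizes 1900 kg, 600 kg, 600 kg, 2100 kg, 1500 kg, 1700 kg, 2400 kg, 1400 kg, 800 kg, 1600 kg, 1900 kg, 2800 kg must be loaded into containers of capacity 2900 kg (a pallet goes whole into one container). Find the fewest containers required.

Total = 2800 + 2400 + 2100 + 1900 + 1900 + 1700 + 1600 + 1500 + 1400 + 800 + 600 + 600 = 19300 kg.
Lower bound: ⌈19300/2900⌉ = 7 containers.
Also, 8 pallets each exceed 1450 kg, and no two of those can share a container, so at least 8 containers are needed.
A packing using 8 containers:
  container 1: 2800 = 2800
  container 2: 2400 = 2400
  container 3: 2100 + 800 = 2900
  container 4: 1900 + 600 = 2500
  container 5: 1900 + 600 = 2500
  container 6: 1700 = 1700
  container 7: 1600 = 1600
  container 8: 1500 + 1400 = 2900
This matches the lower bound, so 8 is optimal.

8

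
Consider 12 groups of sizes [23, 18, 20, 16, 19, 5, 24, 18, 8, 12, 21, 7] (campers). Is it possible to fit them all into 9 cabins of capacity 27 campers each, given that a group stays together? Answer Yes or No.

Yes

A valid assignment using 9 cabins:
  cabin 1: 24 = 24
  cabin 2: 23 = 23
  cabin 3: 21 + 5 = 26
  cabin 4: 20 + 7 = 27
  cabin 5: 19 + 8 = 27
  cabin 6: 18 = 18
  cabin 7: 18 = 18
  cabin 8: 16 = 16
  cabin 9: 12 = 12
Every load is within 27 campers, so 9 cabins suffice.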